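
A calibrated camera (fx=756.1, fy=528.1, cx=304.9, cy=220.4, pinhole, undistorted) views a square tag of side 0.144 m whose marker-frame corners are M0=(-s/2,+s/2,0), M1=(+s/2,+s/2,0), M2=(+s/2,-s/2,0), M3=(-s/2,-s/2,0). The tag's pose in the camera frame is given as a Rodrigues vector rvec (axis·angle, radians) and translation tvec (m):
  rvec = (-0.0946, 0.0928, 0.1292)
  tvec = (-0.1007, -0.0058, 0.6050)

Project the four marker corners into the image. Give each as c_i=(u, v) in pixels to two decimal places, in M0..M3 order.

Intrinsics K: fx=756.1, fy=528.1, cx=304.9, cy=220.4
Marker side s = 0.144 m; corners in marker frame (Z=0):
  M0 = (-0.0720, +0.0720, 0)
  M1 = (+0.0720, +0.0720, 0)
  M2 = (+0.0720, -0.0720, 0)
  M3 = (-0.0720, -0.0720, 0)
rvec = (-0.0946, 0.0928, 0.1292), |rvec| = θ = 0.18508 rad = 10.604°
Rodrigues: sinθ=0.18402, 1−cosθ=0.01708; R = I + sinθ·[k]× + (1−cosθ)·[k]×²:
    [+0.98738 -0.13284 +0.08618]
    [+0.12409 +0.98722 +0.10004]
    [-0.09836 -0.08808 +0.99124]
t = (-0.1007, -0.0058, 0.6050) m
M0: Pc = R·M0+t = (-0.18136, +0.05635, +0.60574); u = 756.1·(-0.18136)/0.60574 + 304.9 = 78.5268, v = 528.1·(+0.05635)/0.60574 + 220.4 = 269.5233
M1: Pc = R·M1+t = (-0.03917, +0.07421, +0.59158); u = 756.1·(-0.03917)/0.59158 + 304.9 = 254.8327, v = 528.1·(+0.07421)/0.59158 + 220.4 = 286.6507
M2: Pc = R·M2+t = (-0.02004, -0.06795, +0.60426); u = 756.1·(-0.02004)/0.60426 + 304.9 = 279.8195, v = 528.1·(-0.06795)/0.60426 + 220.4 = 161.0184
M3: Pc = R·M3+t = (-0.16223, -0.08581, +0.61842); u = 756.1·(-0.16223)/0.61842 + 304.9 = 106.5573, v = 528.1·(-0.08581)/0.61842 + 220.4 = 147.1198

c0=(78.53, 269.52) c1=(254.83, 286.65) c2=(279.82, 161.02) c3=(106.56, 147.12)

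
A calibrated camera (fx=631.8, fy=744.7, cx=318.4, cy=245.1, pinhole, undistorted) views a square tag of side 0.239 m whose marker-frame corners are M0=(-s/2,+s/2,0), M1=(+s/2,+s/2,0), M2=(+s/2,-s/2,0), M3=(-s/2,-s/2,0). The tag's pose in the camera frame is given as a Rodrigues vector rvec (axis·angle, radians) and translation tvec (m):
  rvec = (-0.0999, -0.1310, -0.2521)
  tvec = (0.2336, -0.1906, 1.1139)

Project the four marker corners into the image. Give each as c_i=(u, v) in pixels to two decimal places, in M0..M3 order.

Intrinsics K: fx=631.8, fy=744.7, cx=318.4, cy=245.1
Marker side s = 0.239 m; corners in marker frame (Z=0):
  M0 = (-0.1195, +0.1195, 0)
  M1 = (+0.1195, +0.1195, 0)
  M2 = (+0.1195, -0.1195, 0)
  M3 = (-0.1195, -0.1195, 0)
rvec = (-0.0999, -0.1310, -0.2521), |rvec| = θ = 0.30116 rad = 17.255°
Rodrigues: sinθ=0.29663, 1−cosθ=0.04501; R = I + sinθ·[k]× + (1−cosθ)·[k]×²:
    [+0.95995 +0.25480 -0.11653]
    [-0.24181 +0.96351 +0.11478]
    [+0.14153 -0.08201 +0.98653]
t = (0.2336, -0.1906, 1.1139) m
M0: Pc = R·M0+t = (+0.14934, -0.04656, +1.08719); u = 631.8·(+0.14934)/1.08719 + 318.4 = 405.1835, v = 744.7·(-0.04656)/1.08719 + 245.1 = 213.2047
M1: Pc = R·M1+t = (+0.37876, -0.10436, +1.12101); u = 631.8·(+0.37876)/1.12101 + 318.4 = 531.8696, v = 744.7·(-0.10436)/1.12101 + 245.1 = 175.7745
M2: Pc = R·M2+t = (+0.31786, -0.33464, +1.14061); u = 631.8·(+0.31786)/1.14061 + 318.4 = 494.4695, v = 744.7·(-0.33464)/1.14061 + 245.1 = 26.6179
M3: Pc = R·M3+t = (+0.08844, -0.27684, +1.10679); u = 631.8·(+0.08844)/1.10679 + 318.4 = 368.8839, v = 744.7·(-0.27684)/1.10679 + 245.1 = 58.8268

c0=(405.18, 213.20) c1=(531.87, 175.77) c2=(494.47, 26.62) c3=(368.88, 58.83)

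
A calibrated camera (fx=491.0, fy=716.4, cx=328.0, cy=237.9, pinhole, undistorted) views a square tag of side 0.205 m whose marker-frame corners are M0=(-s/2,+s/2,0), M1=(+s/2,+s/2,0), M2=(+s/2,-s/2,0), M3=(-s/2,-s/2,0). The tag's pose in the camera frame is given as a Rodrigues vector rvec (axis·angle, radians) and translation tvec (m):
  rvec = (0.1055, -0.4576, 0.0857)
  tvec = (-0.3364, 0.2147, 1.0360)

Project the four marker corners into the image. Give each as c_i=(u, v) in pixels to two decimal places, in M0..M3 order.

c0=(112.26, 460.42) c1=(212.83, 449.72) c2=(220.98, 317.44) c3=(119.43, 316.04)

Intrinsics K: fx=491.0, fy=716.4, cx=328.0, cy=237.9
Marker side s = 0.205 m; corners in marker frame (Z=0):
  M0 = (-0.1025, +0.1025, 0)
  M1 = (+0.1025, +0.1025, 0)
  M2 = (+0.1025, -0.1025, 0)
  M3 = (-0.1025, -0.1025, 0)
rvec = (0.1055, -0.4576, 0.0857), |rvec| = θ = 0.47736 rad = 27.351°
Rodrigues: sinθ=0.45944, 1−cosθ=0.11179; R = I + sinθ·[k]× + (1−cosθ)·[k]×²:
    [+0.89367 -0.10617 -0.43598]
    [+0.05880 +0.99094 -0.12078]
    [+0.44485 +0.08230 +0.89181]
t = (-0.3364, 0.2147, 1.0360) m
M0: Pc = R·M0+t = (-0.43888, +0.31024, +0.99884); u = 491.0·(-0.43888)/0.99884 + 328.0 = 112.2577, v = 716.4·(+0.31024)/0.99884 + 237.9 = 460.4174
M1: Pc = R·M1+t = (-0.25568, +0.32230, +1.09003); u = 491.0·(-0.25568)/1.09003 + 328.0 = 212.8299, v = 716.4·(+0.32230)/1.09003 + 237.9 = 449.7231
M2: Pc = R·M2+t = (-0.23392, +0.11916, +1.07316); u = 491.0·(-0.23392)/1.07316 + 328.0 = 220.9769, v = 716.4·(+0.11916)/1.07316 + 237.9 = 317.4437
M3: Pc = R·M3+t = (-0.41712, +0.10710, +0.98197); u = 491.0·(-0.41712)/0.98197 + 328.0 = 119.4333, v = 716.4·(+0.10710)/0.98197 + 237.9 = 316.0370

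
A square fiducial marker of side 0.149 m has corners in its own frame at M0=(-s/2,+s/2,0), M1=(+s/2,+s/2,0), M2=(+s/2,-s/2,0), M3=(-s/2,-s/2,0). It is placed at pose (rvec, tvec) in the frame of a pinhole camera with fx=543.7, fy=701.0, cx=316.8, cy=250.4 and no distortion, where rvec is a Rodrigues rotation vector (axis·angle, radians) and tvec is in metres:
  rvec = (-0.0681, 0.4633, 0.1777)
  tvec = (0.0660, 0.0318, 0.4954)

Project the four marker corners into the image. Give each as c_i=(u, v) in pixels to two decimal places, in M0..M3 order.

c0=(303.02, 374.67) c1=(455.89, 427.96) c2=(487.23, 205.30) c3=(331.47, 180.51)

Intrinsics K: fx=543.7, fy=701.0, cx=316.8, cy=250.4
Marker side s = 0.149 m; corners in marker frame (Z=0):
  M0 = (-0.0745, +0.0745, 0)
  M1 = (+0.0745, +0.0745, 0)
  M2 = (+0.0745, -0.0745, 0)
  M3 = (-0.0745, -0.0745, 0)
rvec = (-0.0681, 0.4633, 0.1777), |rvec| = θ = 0.50086 rad = 28.697°
Rodrigues: sinθ=0.48018, 1−cosθ=0.12283; R = I + sinθ·[k]× + (1−cosθ)·[k]×²:
    [+0.87944 -0.18581 +0.43825]
    [+0.15491 +0.98227 +0.10560]
    [-0.45010 -0.02498 +0.89263]
t = (0.0660, 0.0318, 0.4954) m
M0: Pc = R·M0+t = (-0.01336, +0.09344, +0.52707); u = 543.7·(-0.01336)/0.52707 + 316.8 = 303.0172, v = 701.0·(+0.09344)/0.52707 + 250.4 = 374.6714
M1: Pc = R·M1+t = (+0.11768, +0.11652, +0.46001); u = 543.7·(+0.11768)/0.46001 + 316.8 = 455.8850, v = 701.0·(+0.11652)/0.46001 + 250.4 = 427.9638
M2: Pc = R·M2+t = (+0.14536, -0.02984, +0.46373); u = 543.7·(+0.14536)/0.46373 + 316.8 = 487.2292, v = 701.0·(-0.02984)/0.46373 + 250.4 = 205.2954
M3: Pc = R·M3+t = (+0.01432, -0.05292, +0.53079); u = 543.7·(+0.01432)/0.53079 + 316.8 = 331.4730, v = 701.0·(-0.05292)/0.53079 + 250.4 = 180.5102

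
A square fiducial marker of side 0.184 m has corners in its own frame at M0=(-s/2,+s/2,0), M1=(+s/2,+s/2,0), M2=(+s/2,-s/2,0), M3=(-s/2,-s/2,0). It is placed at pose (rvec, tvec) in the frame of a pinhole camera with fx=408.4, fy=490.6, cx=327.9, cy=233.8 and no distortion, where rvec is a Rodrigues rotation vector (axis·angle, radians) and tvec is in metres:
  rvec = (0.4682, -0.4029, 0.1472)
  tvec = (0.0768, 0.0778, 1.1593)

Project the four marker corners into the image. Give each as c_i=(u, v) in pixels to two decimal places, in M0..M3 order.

c0=(318.02, 299.33) c1=(374.07, 298.71) c2=(391.89, 234.13) c3=(333.18, 230.29)

Intrinsics K: fx=408.4, fy=490.6, cx=327.9, cy=233.8
Marker side s = 0.184 m; corners in marker frame (Z=0):
  M0 = (-0.0920, +0.0920, 0)
  M1 = (+0.0920, +0.0920, 0)
  M2 = (+0.0920, -0.0920, 0)
  M3 = (-0.0920, -0.0920, 0)
rvec = (0.4682, -0.4029, 0.1472), |rvec| = θ = 0.63499 rad = 36.382°
Rodrigues: sinθ=0.59317, 1−cosθ=0.19492; R = I + sinθ·[k]× + (1−cosθ)·[k]×²:
    [+0.91105 -0.22870 -0.34305]
    [+0.04631 +0.88355 -0.46603]
    [+0.40968 +0.40869 +0.81555]
t = (0.0768, 0.0778, 1.1593) m
M0: Pc = R·M0+t = (-0.02806, +0.15483, +1.15921); u = 408.4·(-0.02806)/1.15921 + 327.9 = 318.0153, v = 490.6·(+0.15483)/1.15921 + 233.8 = 299.3254
M1: Pc = R·M1+t = (+0.13958, +0.16335, +1.23459); u = 408.4·(+0.13958)/1.23459 + 327.9 = 374.0716, v = 490.6·(+0.16335)/1.23459 + 233.8 = 298.7109
M2: Pc = R·M2+t = (+0.18166, +0.00077, +1.15939); u = 408.4·(+0.18166)/1.15939 + 327.9 = 391.8894, v = 490.6·(+0.00077)/1.15939 + 233.8 = 234.1275
M3: Pc = R·M3+t = (+0.01402, -0.00775, +1.08401); u = 408.4·(+0.01402)/1.08401 + 327.9 = 333.1833, v = 490.6·(-0.00775)/1.08401 + 233.8 = 230.2935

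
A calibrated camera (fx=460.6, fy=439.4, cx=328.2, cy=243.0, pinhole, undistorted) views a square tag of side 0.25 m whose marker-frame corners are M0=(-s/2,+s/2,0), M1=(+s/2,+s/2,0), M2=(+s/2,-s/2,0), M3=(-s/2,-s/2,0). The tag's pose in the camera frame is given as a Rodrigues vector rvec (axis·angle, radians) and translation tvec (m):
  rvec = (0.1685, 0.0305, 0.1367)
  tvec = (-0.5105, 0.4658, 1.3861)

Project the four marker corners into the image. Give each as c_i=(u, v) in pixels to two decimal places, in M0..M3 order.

c0=(115.51, 420.87) c1=(195.96, 432.26) c2=(203.10, 359.41) c3=(120.13, 347.91)

Intrinsics K: fx=460.6, fy=439.4, cx=328.2, cy=243.0
Marker side s = 0.25 m; corners in marker frame (Z=0):
  M0 = (-0.1250, +0.1250, 0)
  M1 = (+0.1250, +0.1250, 0)
  M2 = (+0.1250, -0.1250, 0)
  M3 = (-0.1250, -0.1250, 0)
rvec = (0.1685, 0.0305, 0.1367), |rvec| = θ = 0.21911 rad = 12.554°
Rodrigues: sinθ=0.21736, 1−cosθ=0.02391; R = I + sinθ·[k]× + (1−cosθ)·[k]×²:
    [+0.99023 -0.13305 +0.04173]
    [+0.13817 +0.97655 -0.16508]
    [-0.01879 +0.16923 +0.98540]
t = (-0.5105, 0.4658, 1.3861) m
M0: Pc = R·M0+t = (-0.65091, +0.57060, +1.40960); u = 460.6·(-0.65091)/1.40960 + 328.2 = 115.5094, v = 439.4·(+0.57060)/1.40960 + 243.0 = 420.8664
M1: Pc = R·M1+t = (-0.40335, +0.60514, +1.40491); u = 460.6·(-0.40335)/1.40491 + 328.2 = 195.9605, v = 439.4·(+0.60514)/1.40491 + 243.0 = 432.2644
M2: Pc = R·M2+t = (-0.37009, +0.36100, +1.36260); u = 460.6·(-0.37009)/1.36260 + 328.2 = 203.0982, v = 439.4·(+0.36100)/1.36260 + 243.0 = 359.4130
M3: Pc = R·M3+t = (-0.61765, +0.32646, +1.36729); u = 460.6·(-0.61765)/1.36729 + 328.2 = 120.1332, v = 439.4·(+0.32646)/1.36729 + 243.0 = 347.9126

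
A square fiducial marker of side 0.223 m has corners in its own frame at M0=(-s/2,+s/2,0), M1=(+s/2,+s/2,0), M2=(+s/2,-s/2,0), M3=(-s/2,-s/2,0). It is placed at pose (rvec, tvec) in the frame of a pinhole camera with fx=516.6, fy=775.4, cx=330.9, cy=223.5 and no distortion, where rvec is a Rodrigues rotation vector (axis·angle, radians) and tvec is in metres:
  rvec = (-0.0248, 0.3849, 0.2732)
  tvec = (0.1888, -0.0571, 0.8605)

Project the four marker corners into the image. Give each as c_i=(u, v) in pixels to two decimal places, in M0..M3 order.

c0=(364.93, 241.88) c1=(493.22, 298.13) c2=(532.28, 94.54) c3=(399.48, 56.80)

Intrinsics K: fx=516.6, fy=775.4, cx=330.9, cy=223.5
Marker side s = 0.223 m; corners in marker frame (Z=0):
  M0 = (-0.1115, +0.1115, 0)
  M1 = (+0.1115, +0.1115, 0)
  M2 = (+0.1115, -0.1115, 0)
  M3 = (-0.1115, -0.1115, 0)
rvec = (-0.0248, 0.3849, 0.2732), |rvec| = θ = 0.47265 rad = 27.081°
Rodrigues: sinθ=0.45525, 1−cosθ=0.10964; R = I + sinθ·[k]× + (1−cosθ)·[k]×²:
    [+0.89067 -0.26783 +0.36740]
    [+0.25846 +0.96307 +0.07549]
    [-0.37405 +0.02772 +0.92699]
t = (0.1888, -0.0571, 0.8605) m
M0: Pc = R·M0+t = (+0.05963, +0.02146, +0.90530); u = 516.6·(+0.05963)/0.90530 + 330.9 = 364.9264, v = 775.4·(+0.02146)/0.90530 + 223.5 = 241.8845
M1: Pc = R·M1+t = (+0.25825, +0.07910, +0.82188); u = 516.6·(+0.25825)/0.82188 + 330.9 = 493.2225, v = 775.4·(+0.07910)/0.82188 + 223.5 = 298.1263
M2: Pc = R·M2+t = (+0.31797, -0.13566, +0.81570); u = 516.6·(+0.31797)/0.81570 + 330.9 = 532.2776, v = 775.4·(-0.13566)/0.81570 + 223.5 = 94.5387
M3: Pc = R·M3+t = (+0.11935, -0.19330, +0.89912); u = 516.6·(+0.11935)/0.89912 + 330.9 = 399.4762, v = 775.4·(-0.19330)/0.89912 + 223.5 = 56.7976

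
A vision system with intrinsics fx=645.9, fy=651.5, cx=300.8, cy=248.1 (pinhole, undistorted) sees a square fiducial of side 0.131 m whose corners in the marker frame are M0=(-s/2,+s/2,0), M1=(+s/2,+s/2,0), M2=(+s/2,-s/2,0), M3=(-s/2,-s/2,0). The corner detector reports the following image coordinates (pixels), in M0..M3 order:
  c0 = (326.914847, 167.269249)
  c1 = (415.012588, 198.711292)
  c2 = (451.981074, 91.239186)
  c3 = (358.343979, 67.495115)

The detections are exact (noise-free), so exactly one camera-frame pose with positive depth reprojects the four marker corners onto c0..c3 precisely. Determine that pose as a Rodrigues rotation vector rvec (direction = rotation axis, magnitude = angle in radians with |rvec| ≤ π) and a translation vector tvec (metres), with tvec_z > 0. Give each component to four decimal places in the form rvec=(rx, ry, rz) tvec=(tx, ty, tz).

Intrinsics K: fx=645.9, fy=651.5, cx=300.8, cy=248.1
Marker side s = 0.131 m; corners in marker frame (Z=0):
  M0 = (-0.0655, +0.0655, 0)
  M1 = (+0.0655, +0.0655, 0)
  M2 = (+0.0655, -0.0655, 0)
  M3 = (-0.0655, -0.0655, 0)
Detected image corners:
  c0 = (326.914847, 167.269249) px
  c1 = (415.012588, 198.711292) px
  c2 = (451.981074, 91.239186) px
  c3 = (358.343979, 67.495115) px
Planar DLT: solve 8×8 A·h = b for H (H[2,2]=1):
  H  [+449.60145 -171.33324 +385.93763]
  H  [+128.68694 +819.84409 +131.38821]
  H  [-0.62806 +0.22897 +1.00000]
B = K⁻¹H; ‖b₁‖=1.249977, ‖b₂‖=1.249977; λ = 2/(‖b₁‖+‖b₂‖) = 0.800015, sign → tz>0 ⇒ λ=+0.800015
r₁ = λ·B[:,0] = (+0.79088,+0.34936,-0.50246); r₂ = λ·B[:,1] = (-0.29752,+0.93698,+0.18318)
r₃ = r₁×r₂ = (+0.53479,+0.00462,+0.84498); SVD([r₁ r₂ r₃]) → R = UVᵀ:
  R  [+0.79088 -0.29752 +0.53479]
  R  [+0.34936 +0.93698 +0.00462]
  R  [-0.50246 +0.18318 +0.84498]
t = (+0.10545, -0.14332, +0.80001) m
tr R = 2.572826; θ = arccos((tr R − 1)/2) = 0.665816 rad = 38.148°
axis k = ((R−Rᵀ)₃₂, (R−Rᵀ)₁₃, (R−Rᵀ)₂₁) / (2 sinθ) = (+0.144541, +0.839598, +0.523625)
rvec = θ·k = (+0.096237, +0.559018, +0.348638)

rvec=(0.0962, 0.5590, 0.3486) tvec=(0.1055, -0.1433, 0.8000)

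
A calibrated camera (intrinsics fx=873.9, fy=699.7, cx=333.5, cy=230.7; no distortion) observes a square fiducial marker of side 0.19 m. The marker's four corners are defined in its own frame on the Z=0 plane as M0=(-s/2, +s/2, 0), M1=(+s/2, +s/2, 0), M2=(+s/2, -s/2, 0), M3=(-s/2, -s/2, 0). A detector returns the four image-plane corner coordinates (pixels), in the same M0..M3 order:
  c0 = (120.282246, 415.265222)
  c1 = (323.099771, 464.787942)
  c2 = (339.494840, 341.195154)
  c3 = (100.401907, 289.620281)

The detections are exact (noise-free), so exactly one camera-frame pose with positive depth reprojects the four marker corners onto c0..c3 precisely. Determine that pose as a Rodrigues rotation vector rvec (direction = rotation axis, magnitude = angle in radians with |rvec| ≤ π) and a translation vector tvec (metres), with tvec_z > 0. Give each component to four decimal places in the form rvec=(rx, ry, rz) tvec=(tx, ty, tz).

rvec=(0.6434, 0.2578, 0.1622) tvec=(-0.0931, 0.1526, 0.7048)

Intrinsics K: fx=873.9, fy=699.7, cx=333.5, cy=230.7
Marker side s = 0.19 m; corners in marker frame (Z=0):
  M0 = (-0.0950, +0.0950, 0)
  M1 = (+0.0950, +0.0950, 0)
  M2 = (+0.0950, -0.0950, 0)
  M3 = (-0.0950, -0.0950, 0)
Detected image corners:
  c0 = (120.282246, 415.265222) px
  c1 = (323.099771, 464.787942) px
  c2 = (339.494840, 341.195154) px
  c3 = (100.401907, 289.620281) px
Planar DLT: solve 8×8 A·h = b for H (H[2,2]=1):
  H  [+1096.62260 +202.83905 +218.11357]
  H  [+165.63126 +983.19118 +382.20885]
  H  [-0.26467 +0.86617 +1.00000]
B = K⁻¹H; ‖b₁‖=1.418938, ‖b₂‖=1.418938; λ = 2/(‖b₁‖+‖b₂‖) = 0.704752, sign → tz>0 ⇒ λ=+0.704752
r₁ = λ·B[:,0] = (+0.95555,+0.22833,-0.18653); r₂ = λ·B[:,1] = (-0.06938,+0.78902,+0.61043)
r₃ = r₁×r₂ = (+0.28655,-0.57036,+0.76979); SVD([r₁ r₂ r₃]) → R = UVᵀ:
  R  [+0.95555 -0.06938 +0.28655]
  R  [+0.22833 +0.78902 -0.57036]
  R  [-0.18653 +0.61043 +0.76979]
t = (-0.09305, +0.15260, +0.70475) m
tr R = 2.514362; θ = arccos((tr R − 1)/2) = 0.711809 rad = 40.784°
axis k = ((R−Rᵀ)₃₂, (R−Rᵀ)₁₃, (R−Rᵀ)₂₁) / (2 sinθ) = (+0.903846, +0.362123, +0.227880)
rvec = θ·k = (+0.643366, +0.257762, +0.162207)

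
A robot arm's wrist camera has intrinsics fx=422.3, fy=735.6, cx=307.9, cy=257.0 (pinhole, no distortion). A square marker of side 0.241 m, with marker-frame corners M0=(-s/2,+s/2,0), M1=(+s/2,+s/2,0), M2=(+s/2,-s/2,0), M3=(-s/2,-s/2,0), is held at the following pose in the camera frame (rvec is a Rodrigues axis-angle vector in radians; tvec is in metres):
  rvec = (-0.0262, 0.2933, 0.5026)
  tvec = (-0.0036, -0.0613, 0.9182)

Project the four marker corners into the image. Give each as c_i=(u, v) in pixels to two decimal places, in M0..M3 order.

c0=(236.53, 247.49) c1=(326.61, 340.60) c2=(382.28, 164.70) c3=(287.10, 83.17)

Intrinsics K: fx=422.3, fy=735.6, cx=307.9, cy=257.0
Marker side s = 0.241 m; corners in marker frame (Z=0):
  M0 = (-0.1205, +0.1205, 0)
  M1 = (+0.1205, +0.1205, 0)
  M2 = (+0.1205, -0.1205, 0)
  M3 = (-0.1205, -0.1205, 0)
rvec = (-0.0262, 0.2933, 0.5026), |rvec| = θ = 0.58251 rad = 33.375°
Rodrigues: sinθ=0.55012, 1−cosθ=0.16492; R = I + sinθ·[k]× + (1−cosθ)·[k]×²:
    [+0.83542 -0.47839 +0.27059]
    [+0.47092 +0.87689 +0.09639]
    [-0.28339 +0.04690 +0.95786]
t = (-0.0036, -0.0613, 0.9182) m
M0: Pc = R·M0+t = (-0.16191, -0.01238, +0.95800); u = 422.3·(-0.16191)/0.95800 + 307.9 = 236.5261, v = 735.6·(-0.01238)/0.95800 + 257.0 = 247.4939
M1: Pc = R·M1+t = (+0.03942, +0.10111, +0.88970); u = 422.3·(+0.03942)/0.88970 + 307.9 = 326.6117, v = 735.6·(+0.10111)/0.88970 + 257.0 = 340.5984
M2: Pc = R·M2+t = (+0.15471, -0.11022, +0.87840); u = 422.3·(+0.15471)/0.87840 + 307.9 = 382.2803, v = 735.6·(-0.11022)/0.87840 + 257.0 = 164.6983
M3: Pc = R·M3+t = (-0.04662, -0.22371, +0.94670); u = 422.3·(-0.04662)/0.94670 + 307.9 = 287.1030, v = 735.6·(-0.22371)/0.94670 + 257.0 = 83.1722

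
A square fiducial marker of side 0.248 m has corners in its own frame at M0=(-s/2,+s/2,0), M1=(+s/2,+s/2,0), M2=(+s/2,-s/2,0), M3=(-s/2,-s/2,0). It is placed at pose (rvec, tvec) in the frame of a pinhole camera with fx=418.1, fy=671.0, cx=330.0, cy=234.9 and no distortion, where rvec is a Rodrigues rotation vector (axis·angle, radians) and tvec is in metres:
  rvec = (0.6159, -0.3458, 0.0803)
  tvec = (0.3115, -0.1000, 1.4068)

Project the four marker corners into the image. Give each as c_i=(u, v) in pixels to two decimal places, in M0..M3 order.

Intrinsics K: fx=418.1, fy=671.0, cx=330.0, cy=234.9
Marker side s = 0.248 m; corners in marker frame (Z=0):
  M0 = (-0.1240, +0.1240, 0)
  M1 = (+0.1240, +0.1240, 0)
  M2 = (+0.1240, -0.1240, 0)
  M3 = (-0.1240, -0.1240, 0)
rvec = (0.6159, -0.3458, 0.0803), |rvec| = θ = 0.71089 rad = 40.731°
Rodrigues: sinθ=0.65251, 1−cosθ=0.24222; R = I + sinθ·[k]× + (1−cosθ)·[k]×²:
    [+0.93960 -0.17578 -0.29370]
    [-0.02837 +0.81510 -0.57863]
    [+0.34111 +0.55201 +0.76087]
t = (0.3115, -0.1000, 1.4068) m
M0: Pc = R·M0+t = (+0.17319, +0.00459, +1.43295); u = 418.1·(+0.17319)/1.43295 + 330.0 = 380.5333, v = 671.0·(+0.00459)/1.43295 + 234.9 = 237.0495
M1: Pc = R·M1+t = (+0.40621, -0.00245, +1.51755); u = 418.1·(+0.40621)/1.51755 + 330.0 = 441.9158, v = 671.0·(-0.00245)/1.51755 + 234.9 = 233.8183
M2: Pc = R·M2+t = (+0.44981, -0.20459, +1.38065); u = 418.1·(+0.44981)/1.38065 + 330.0 = 466.2146, v = 671.0·(-0.20459)/1.38065 + 234.9 = 135.4683
M3: Pc = R·M3+t = (+0.21679, -0.19755, +1.29605); u = 418.1·(+0.21679)/1.29605 + 330.0 = 399.9345, v = 671.0·(-0.19755)/1.29605 + 234.9 = 132.6214

c0=(380.53, 237.05) c1=(441.92, 233.82) c2=(466.21, 135.47) c3=(399.93, 132.62)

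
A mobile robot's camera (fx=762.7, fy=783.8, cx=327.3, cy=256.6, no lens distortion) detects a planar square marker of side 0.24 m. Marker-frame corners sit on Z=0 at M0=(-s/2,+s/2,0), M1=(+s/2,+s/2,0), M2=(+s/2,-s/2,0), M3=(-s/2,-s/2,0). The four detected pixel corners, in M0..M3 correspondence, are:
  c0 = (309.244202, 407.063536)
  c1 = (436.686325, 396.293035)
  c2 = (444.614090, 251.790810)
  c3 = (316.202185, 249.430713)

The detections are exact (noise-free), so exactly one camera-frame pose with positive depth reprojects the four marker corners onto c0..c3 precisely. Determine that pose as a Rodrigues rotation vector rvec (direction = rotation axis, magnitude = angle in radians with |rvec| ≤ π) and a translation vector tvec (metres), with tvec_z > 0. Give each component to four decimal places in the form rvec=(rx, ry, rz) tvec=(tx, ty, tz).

rvec=(0.0749, -0.4656, 0.0302) tvec=(0.0845, 0.1103, 1.2364)

Intrinsics K: fx=762.7, fy=783.8, cx=327.3, cy=256.6
Marker side s = 0.24 m; corners in marker frame (Z=0):
  M0 = (-0.1200, +0.1200, 0)
  M1 = (+0.1200, +0.1200, 0)
  M2 = (+0.1200, -0.1200, 0)
  M3 = (-0.1200, -0.1200, 0)
Detected image corners:
  c0 = (309.244202, 407.063536) px
  c1 = (436.686325, 396.293035) px
  c2 = (444.614090, 251.790810) px
  c3 = (316.202185, 249.430713) px
Planar DLT: solve 8×8 A·h = b for H (H[2,2]=1):
  H  [+669.99086 -11.23269 +379.45423]
  H  [+100.90098 +645.45607 +326.53084]
  H  [+0.36363 +0.05274 +1.00000]
B = K⁻¹H; ‖b₁‖=0.808816, ‖b₂‖=0.808816; λ = 2/(‖b₁‖+‖b₂‖) = 1.236376, sign → tz>0 ⇒ λ=+1.236376
r₁ = λ·B[:,0] = (+0.89316,+0.01198,+0.44958); r₂ = λ·B[:,1] = (-0.04619,+0.99680,+0.06521)
r₃ = r₁×r₂ = (-0.44736,-0.07901,+0.89086); SVD([r₁ r₂ r₃]) → R = UVᵀ:
  R  [+0.89316 -0.04619 -0.44736]
  R  [+0.01198 +0.99680 -0.07901]
  R  [+0.44958 +0.06521 +0.89086]
t = (+0.08454, +0.11031, +1.23638) m
tr R = 2.780816; θ = arccos((tr R − 1)/2) = 0.472556 rad = 27.075°
axis k = ((R−Rᵀ)₃₂, (R−Rᵀ)₁₃, (R−Rᵀ)₂₁) / (2 sinθ) = (+0.158426, -0.985301, +0.063901)
rvec = θ·k = (+0.074865, -0.465610, +0.030197)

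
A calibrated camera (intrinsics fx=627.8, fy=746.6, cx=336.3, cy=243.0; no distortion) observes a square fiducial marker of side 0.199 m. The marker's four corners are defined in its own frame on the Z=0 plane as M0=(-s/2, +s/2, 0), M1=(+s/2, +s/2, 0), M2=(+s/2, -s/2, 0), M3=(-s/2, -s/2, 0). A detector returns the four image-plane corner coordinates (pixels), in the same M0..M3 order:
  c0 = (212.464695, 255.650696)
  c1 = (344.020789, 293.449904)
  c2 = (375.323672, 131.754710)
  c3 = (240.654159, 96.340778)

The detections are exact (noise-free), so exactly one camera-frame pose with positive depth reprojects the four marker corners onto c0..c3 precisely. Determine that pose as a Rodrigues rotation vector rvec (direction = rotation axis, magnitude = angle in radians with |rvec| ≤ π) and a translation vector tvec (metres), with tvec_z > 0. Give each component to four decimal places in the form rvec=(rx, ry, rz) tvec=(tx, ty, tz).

rvec=(0.0767, 0.0971, 0.2274) tvec=(-0.0633, -0.0583, 0.9045)

Intrinsics K: fx=627.8, fy=746.6, cx=336.3, cy=243.0
Marker side s = 0.199 m; corners in marker frame (Z=0):
  M0 = (-0.0995, +0.0995, 0)
  M1 = (+0.0995, +0.0995, 0)
  M2 = (+0.0995, -0.0995, 0)
  M3 = (-0.0995, -0.0995, 0)
Detected image corners:
  c0 = (212.464695, 255.650696) px
  c1 = (344.020789, 293.449904) px
  c2 = (375.323672, 131.754710) px
  c3 = (240.654159, 96.340778) px
Planar DLT: solve 8×8 A·h = b for H (H[2,2]=1):
  H  [+640.52918 -121.27706 +292.33434]
  H  [+165.24737 +825.13196 +194.88936]
  H  [-0.09656 +0.09596 +1.00000]
B = K⁻¹H; ‖b₁‖=1.105625, ‖b₂‖=1.105625; λ = 2/(‖b₁‖+‖b₂‖) = 0.904466, sign → tz>0 ⇒ λ=+0.904466
r₁ = λ·B[:,0] = (+0.96959,+0.22862,-0.08734); r₂ = λ·B[:,1] = (-0.22121,+0.97136,+0.08679)
r₃ = r₁×r₂ = (+0.10468,-0.06483,+0.99239); SVD([r₁ r₂ r₃]) → R = UVᵀ:
  R  [+0.96959 -0.22121 +0.10468]
  R  [+0.22862 +0.97136 -0.06483]
  R  [-0.08734 +0.08679 +0.99239]
t = (-0.06334, -0.05828, +0.90447) m
tr R = 2.933338; θ = arccos((tr R − 1)/2) = 0.258913 rad = 14.835°
axis k = ((R−Rᵀ)₃₂, (R−Rᵀ)₁₃, (R−Rᵀ)₂₁) / (2 sinθ) = (+0.296092, +0.374993, +0.878470)
rvec = θ·k = (+0.076662, +0.097090, +0.227447)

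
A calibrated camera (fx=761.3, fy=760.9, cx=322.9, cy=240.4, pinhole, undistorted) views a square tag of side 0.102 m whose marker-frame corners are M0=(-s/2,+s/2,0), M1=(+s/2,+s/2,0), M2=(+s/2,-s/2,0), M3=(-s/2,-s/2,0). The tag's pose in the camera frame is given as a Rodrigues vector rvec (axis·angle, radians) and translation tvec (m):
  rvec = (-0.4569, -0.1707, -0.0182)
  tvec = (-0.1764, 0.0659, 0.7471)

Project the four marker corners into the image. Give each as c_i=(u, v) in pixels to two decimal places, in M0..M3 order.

Intrinsics K: fx=761.3, fy=760.9, cx=322.9, cy=240.4
Marker side s = 0.102 m; corners in marker frame (Z=0):
  M0 = (-0.0510, +0.0510, 0)
  M1 = (+0.0510, +0.0510, 0)
  M2 = (+0.0510, -0.0510, 0)
  M3 = (-0.0510, -0.0510, 0)
rvec = (-0.4569, -0.1707, -0.0182), |rvec| = θ = 0.48809 rad = 27.965°
Rodrigues: sinθ=0.46894, 1−cosθ=0.11677; R = I + sinθ·[k]× + (1−cosθ)·[k]×²:
    [+0.98556 +0.05571 -0.15993]
    [+0.02074 +0.89751 +0.44050]
    [+0.16808 -0.43745 +0.88339]
t = (-0.1764, 0.0659, 0.7471) m
M0: Pc = R·M0+t = (-0.22382, +0.11062, +0.71622); u = 761.3·(-0.22382)/0.71622 + 322.9 = 84.9897, v = 760.9·(+0.11062)/0.71622 + 240.4 = 357.9162
M1: Pc = R·M1+t = (-0.12330, +0.11273, +0.73336); u = 761.3·(-0.12330)/0.73336 + 322.9 = 194.9077, v = 760.9·(+0.11273)/0.73336 + 240.4 = 357.3642
M2: Pc = R·M2+t = (-0.12898, +0.02118, +0.77798); u = 761.3·(-0.12898)/0.77798 + 322.9 = 196.6875, v = 760.9·(+0.02118)/0.77798 + 240.4 = 261.1195
M3: Pc = R·M3+t = (-0.22950, +0.01907, +0.76084); u = 761.3·(-0.22950)/0.76084 + 322.9 = 93.2559, v = 760.9·(+0.01907)/0.76084 + 240.4 = 259.4704

c0=(84.99, 357.92) c1=(194.91, 357.36) c2=(196.69, 261.12) c3=(93.26, 259.47)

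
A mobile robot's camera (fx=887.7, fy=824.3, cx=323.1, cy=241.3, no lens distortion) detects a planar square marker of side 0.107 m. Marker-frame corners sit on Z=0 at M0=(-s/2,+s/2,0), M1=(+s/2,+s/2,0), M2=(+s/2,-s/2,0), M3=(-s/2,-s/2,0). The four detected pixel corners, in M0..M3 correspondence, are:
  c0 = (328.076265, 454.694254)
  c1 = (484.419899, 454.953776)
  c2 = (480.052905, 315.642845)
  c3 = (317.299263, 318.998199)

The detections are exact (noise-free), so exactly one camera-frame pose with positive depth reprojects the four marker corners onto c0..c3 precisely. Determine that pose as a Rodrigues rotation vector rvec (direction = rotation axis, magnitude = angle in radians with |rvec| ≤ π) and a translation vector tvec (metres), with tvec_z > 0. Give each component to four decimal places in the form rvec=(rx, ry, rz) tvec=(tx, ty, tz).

rvec=(0.2376, 0.1396, -0.0527) tvec=(0.0527, 0.1058, 0.5967)

Intrinsics K: fx=887.7, fy=824.3, cx=323.1, cy=241.3
Marker side s = 0.107 m; corners in marker frame (Z=0):
  M0 = (-0.0535, +0.0535, 0)
  M1 = (+0.0535, +0.0535, 0)
  M2 = (+0.0535, -0.0535, 0)
  M3 = (-0.0535, -0.0535, 0)
Detected image corners:
  c0 = (328.076265, 454.694254) px
  c1 = (484.419899, 454.953776) px
  c2 = (480.052905, 315.642845) px
  c3 = (317.299263, 318.998199) px
Planar DLT: solve 8×8 A·h = b for H (H[2,2]=1):
  H  [+1393.35892 +226.87744 +401.51044]
  H  [-107.29112 +1434.24393 +387.50547]
  H  [-0.24134 +0.38693 +1.00000]
B = K⁻¹H; ‖b₁‖=1.676004, ‖b₂‖=1.676004; λ = 2/(‖b₁‖+‖b₂‖) = 0.596657, sign → tz>0 ⇒ λ=+0.596657
r₁ = λ·B[:,0] = (+0.98894,-0.03551,-0.14400); r₂ = λ·B[:,1] = (+0.06846,+0.97057,+0.23086)
r₃ = r₁×r₂ = (+0.13156,-0.23817,+0.96227); SVD([r₁ r₂ r₃]) → R = UVᵀ:
  R  [+0.98894 +0.06846 +0.13156]
  R  [-0.03551 +0.97057 -0.23817]
  R  [-0.14400 +0.23086 +0.96227]
t = (+0.05270, +0.10583, +0.59666) m
tr R = 2.921787; θ = arccos((tr R − 1)/2) = 0.280586 rad = 16.076°
axis k = ((R−Rᵀ)₃₂, (R−Rᵀ)₁₃, (R−Rᵀ)₂₁) / (2 sinθ) = (+0.846880, +0.497544, -0.187732)
rvec = θ·k = (+0.237623, +0.139604, -0.052675)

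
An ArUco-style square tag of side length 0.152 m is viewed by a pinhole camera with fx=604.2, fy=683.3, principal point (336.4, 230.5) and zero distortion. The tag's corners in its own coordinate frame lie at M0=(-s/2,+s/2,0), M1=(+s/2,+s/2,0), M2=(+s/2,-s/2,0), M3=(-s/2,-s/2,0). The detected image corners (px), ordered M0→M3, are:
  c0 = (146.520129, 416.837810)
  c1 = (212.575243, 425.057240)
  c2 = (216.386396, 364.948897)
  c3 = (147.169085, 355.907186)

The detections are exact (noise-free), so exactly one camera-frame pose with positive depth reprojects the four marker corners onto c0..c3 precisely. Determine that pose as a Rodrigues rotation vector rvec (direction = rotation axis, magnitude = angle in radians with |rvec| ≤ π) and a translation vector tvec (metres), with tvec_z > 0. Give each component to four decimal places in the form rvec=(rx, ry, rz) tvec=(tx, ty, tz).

Intrinsics K: fx=604.2, fy=683.3, cx=336.4, cy=230.5
Marker side s = 0.152 m; corners in marker frame (Z=0):
  M0 = (-0.0760, +0.0760, 0)
  M1 = (+0.0760, +0.0760, 0)
  M2 = (+0.0760, -0.0760, 0)
  M3 = (-0.0760, -0.0760, 0)
Detected image corners:
  c0 = (146.520129, 416.837810) px
  c1 = (212.575243, 425.057240) px
  c2 = (216.386396, 364.948897) px
  c3 = (147.169085, 355.907186) px
Planar DLT: solve 8×8 A·h = b for H (H[2,2]=1):
  H  [+452.91678 +41.13193 +180.75298]
  H  [+74.41906 +518.89881 +391.41345]
  H  [+0.04531 +0.30908 +1.00000]
B = K⁻¹H; ‖b₁‖=0.731816, ‖b₂‖=0.731816; λ = 2/(‖b₁‖+‖b₂‖) = 1.366464, sign → tz>0 ⇒ λ=+1.366464
r₁ = λ·B[:,0] = (+0.98985,+0.12794,+0.06192); r₂ = λ·B[:,1] = (-0.14213,+0.89522,+0.42235)
r₃ = r₁×r₂ = (-0.00140,-0.42686,+0.90432); SVD([r₁ r₂ r₃]) → R = UVᵀ:
  R  [+0.98985 -0.14213 -0.00140]
  R  [+0.12794 +0.89522 -0.42686]
  R  [+0.06192 +0.42235 +0.90432]
t = (-0.35201, +0.32179, +1.36646) m
tr R = 2.789388; θ = arccos((tr R − 1)/2) = 0.463050 rad = 26.531°
axis k = ((R−Rᵀ)₃₂, (R−Rᵀ)₁₃, (R−Rᵀ)₂₁) / (2 sinθ) = (+0.950575, -0.070869, +0.302300)
rvec = θ·k = (+0.440164, -0.032816, +0.139980)

rvec=(0.4402, -0.0328, 0.1400) tvec=(-0.3520, 0.3218, 1.3665)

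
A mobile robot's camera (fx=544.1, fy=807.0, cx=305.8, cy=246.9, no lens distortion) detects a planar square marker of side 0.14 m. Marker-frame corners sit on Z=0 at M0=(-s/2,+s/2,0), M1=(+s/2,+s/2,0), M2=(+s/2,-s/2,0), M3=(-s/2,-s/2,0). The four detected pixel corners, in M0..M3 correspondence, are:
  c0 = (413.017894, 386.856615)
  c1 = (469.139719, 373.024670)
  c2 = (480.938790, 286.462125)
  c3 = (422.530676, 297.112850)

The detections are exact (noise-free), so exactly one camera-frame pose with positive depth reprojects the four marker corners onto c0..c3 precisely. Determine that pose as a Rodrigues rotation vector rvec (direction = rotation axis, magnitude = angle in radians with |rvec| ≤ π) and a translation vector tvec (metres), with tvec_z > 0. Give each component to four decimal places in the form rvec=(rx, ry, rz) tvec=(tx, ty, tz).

rvec=(0.4022, -0.3641, -0.0137) tvec=(0.2921, 0.1255, 1.1264)

Intrinsics K: fx=544.1, fy=807.0, cx=305.8, cy=246.9
Marker side s = 0.14 m; corners in marker frame (Z=0):
  M0 = (-0.0700, +0.0700, 0)
  M1 = (+0.0700, +0.0700, 0)
  M2 = (+0.0700, -0.0700, 0)
  M3 = (-0.0700, -0.0700, 0)
Detected image corners:
  c0 = (413.017894, 386.856615) px
  c1 = (469.139719, 373.024670) px
  c2 = (480.938790, 286.462125) px
  c3 = (422.530676, 297.112850) px
Planar DLT: solve 8×8 A·h = b for H (H[2,2]=1):
  H  [+545.10838 +76.37354 +446.89104]
  H  [+14.81444 +744.28110 +336.78841]
  H  [+0.30526 +0.34198 +1.00000]
B = K⁻¹H; ‖b₁‖=0.887803, ‖b₂‖=0.887803; λ = 2/(‖b₁‖+‖b₂‖) = 1.126376, sign → tz>0 ⇒ λ=+1.126376
r₁ = λ·B[:,0] = (+0.93522,-0.08452,+0.34383); r₂ = λ·B[:,1] = (-0.05839,+0.92099,+0.38520)
r₃ = r₁×r₂ = (-0.34922,-0.38032,+0.85639); SVD([r₁ r₂ r₃]) → R = UVᵀ:
  R  [+0.93522 -0.05839 -0.34922]
  R  [-0.08452 +0.92099 -0.38032]
  R  [+0.34383 +0.38520 +0.85639]
t = (+0.29208, +0.12546, +1.12638) m
tr R = 2.712594; θ = arccos((tr R − 1)/2) = 0.542740 rad = 31.097°
axis k = ((R−Rᵀ)₃₂, (R−Rᵀ)₁₃, (R−Rᵀ)₂₁) / (2 sinθ) = (+0.741084, -0.670935, -0.025297)
rvec = θ·k = (+0.402216, -0.364143, -0.013730)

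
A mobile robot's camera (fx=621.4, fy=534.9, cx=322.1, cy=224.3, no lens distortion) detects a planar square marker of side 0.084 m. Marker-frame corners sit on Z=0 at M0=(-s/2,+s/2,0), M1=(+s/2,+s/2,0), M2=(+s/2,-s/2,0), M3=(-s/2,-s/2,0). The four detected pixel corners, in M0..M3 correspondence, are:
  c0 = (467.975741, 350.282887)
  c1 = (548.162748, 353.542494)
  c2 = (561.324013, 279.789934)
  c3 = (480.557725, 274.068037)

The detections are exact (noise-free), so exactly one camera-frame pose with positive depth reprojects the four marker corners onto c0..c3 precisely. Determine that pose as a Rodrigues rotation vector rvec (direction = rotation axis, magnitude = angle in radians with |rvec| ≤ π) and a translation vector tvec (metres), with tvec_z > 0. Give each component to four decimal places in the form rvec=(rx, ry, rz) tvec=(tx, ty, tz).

rvec=(0.0988, -0.2206, 0.1080) tvec=(0.1815, 0.0987, 0.5843)

Intrinsics K: fx=621.4, fy=534.9, cx=322.1, cy=224.3
Marker side s = 0.084 m; corners in marker frame (Z=0):
  M0 = (-0.0420, +0.0420, 0)
  M1 = (+0.0420, +0.0420, 0)
  M2 = (+0.0420, -0.0420, 0)
  M3 = (-0.0420, -0.0420, 0)
Detected image corners:
  c0 = (467.975741, 350.282887) px
  c1 = (548.162748, 353.542494) px
  c2 = (561.324013, 279.789934) px
  c3 = (480.557725, 274.068037) px
Planar DLT: solve 8×8 A·h = b for H (H[2,2]=1):
  H  [+1154.64299 -77.75392 +515.11118]
  H  [+173.52127 +938.58839 +314.68805]
  H  [+0.38213 +0.14681 +1.00000]
B = K⁻¹H; ‖b₁‖=1.711361, ‖b₂‖=1.711361; λ = 2/(‖b₁‖+‖b₂‖) = 0.584330, sign → tz>0 ⇒ λ=+0.584330
r₁ = λ·B[:,0] = (+0.97002,+0.09592,+0.22329); r₂ = λ·B[:,1] = (-0.11758,+0.98935,+0.08579)
r₃ = r₁×r₂ = (-0.21268,-0.10947,+0.97097); SVD([r₁ r₂ r₃]) → R = UVᵀ:
  R  [+0.97002 -0.11758 -0.21268]
  R  [+0.09592 +0.98935 -0.10947]
  R  [+0.22329 +0.08579 +0.97097]
t = (+0.18150, +0.09874, +0.58433) m
tr R = 2.930341; θ = arccos((tr R − 1)/2) = 0.264703 rad = 15.166°
axis k = ((R−Rᵀ)₃₂, (R−Rᵀ)₁₃, (R−Rᵀ)₂₁) / (2 sinθ) = (+0.373163, -0.833217, +0.408042)
rvec = θ·k = (+0.098777, -0.220555, +0.108010)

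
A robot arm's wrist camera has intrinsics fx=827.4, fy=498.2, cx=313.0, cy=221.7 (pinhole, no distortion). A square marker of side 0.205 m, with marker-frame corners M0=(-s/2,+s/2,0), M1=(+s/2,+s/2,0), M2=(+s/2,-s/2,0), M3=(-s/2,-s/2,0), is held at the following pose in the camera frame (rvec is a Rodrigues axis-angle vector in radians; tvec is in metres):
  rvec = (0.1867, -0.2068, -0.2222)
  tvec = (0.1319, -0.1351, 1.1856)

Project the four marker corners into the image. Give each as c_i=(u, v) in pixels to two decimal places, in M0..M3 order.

Intrinsics K: fx=827.4, fy=498.2, cx=313.0, cy=221.7
Marker side s = 0.205 m; corners in marker frame (Z=0):
  M0 = (-0.1025, +0.1025, 0)
  M1 = (+0.1025, +0.1025, 0)
  M2 = (+0.1025, -0.1025, 0)
  M3 = (-0.1025, -0.1025, 0)
rvec = (0.1867, -0.2068, -0.2222), |rvec| = θ = 0.35636 rad = 20.418°
Rodrigues: sinθ=0.34887, 1−cosθ=0.06283; R = I + sinθ·[k]× + (1−cosθ)·[k]×²:
    [+0.95442 +0.19843 -0.22297]
    [-0.23663 +0.95833 -0.16004]
    [+0.18193 +0.20551 +0.96160]
t = (0.1319, -0.1351, 1.1856) m
M0: Pc = R·M0+t = (+0.05441, -0.01262, +1.18802); u = 827.4·(+0.05441)/1.18802 + 313.0 = 350.8948, v = 498.2·(-0.01262)/1.18802 + 221.7 = 216.4090
M1: Pc = R·M1+t = (+0.25007, -0.06113, +1.22531); u = 827.4·(+0.25007)/1.22531 + 313.0 = 481.8589, v = 498.2·(-0.06113)/1.22531 + 221.7 = 196.8469
M2: Pc = R·M2+t = (+0.20939, -0.25758, +1.18318); u = 827.4·(+0.20939)/1.18318 + 313.0 = 459.4258, v = 498.2·(-0.25758)/1.18318 + 221.7 = 113.2401
M3: Pc = R·M3+t = (+0.01373, -0.20907, +1.14589); u = 827.4·(+0.01373)/1.14589 + 313.0 = 322.9166, v = 498.2·(-0.20907)/1.14589 + 221.7 = 130.8003

c0=(350.89, 216.41) c1=(481.86, 196.85) c2=(459.43, 113.24) c3=(322.92, 130.80)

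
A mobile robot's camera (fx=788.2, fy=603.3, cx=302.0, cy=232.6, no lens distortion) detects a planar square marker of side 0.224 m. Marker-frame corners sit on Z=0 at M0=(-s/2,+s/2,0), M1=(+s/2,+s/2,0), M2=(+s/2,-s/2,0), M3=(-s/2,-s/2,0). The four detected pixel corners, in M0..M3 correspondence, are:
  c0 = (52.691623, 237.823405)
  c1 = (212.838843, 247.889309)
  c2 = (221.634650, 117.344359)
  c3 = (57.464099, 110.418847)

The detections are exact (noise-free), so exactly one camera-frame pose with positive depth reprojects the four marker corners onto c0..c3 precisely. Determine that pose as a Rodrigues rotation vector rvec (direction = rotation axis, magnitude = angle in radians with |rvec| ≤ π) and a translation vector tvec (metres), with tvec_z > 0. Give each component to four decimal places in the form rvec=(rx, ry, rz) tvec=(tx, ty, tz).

rvec=(0.1073, 0.1259, 0.0707) tvec=(-0.2223, -0.0931, 1.0498)

Intrinsics K: fx=788.2, fy=603.3, cx=302.0, cy=232.6
Marker side s = 0.224 m; corners in marker frame (Z=0):
  M0 = (-0.1120, +0.1120, 0)
  M1 = (+0.1120, +0.1120, 0)
  M2 = (+0.1120, -0.1120, 0)
  M3 = (-0.1120, -0.1120, 0)
Detected image corners:
  c0 = (52.691623, 237.823405) px
  c1 = (212.838843, 247.889309) px
  c2 = (221.634650, 117.344359) px
  c3 = (57.464099, 110.418847) px
Planar DLT: solve 8×8 A·h = b for H (H[2,2]=1):
  H  [+708.06669 -15.74766 +135.06660]
  H  [+17.37711 +594.58290 +179.07899]
  H  [-0.11568 +0.10592 +1.00000]
B = K⁻¹H; ‖b₁‖=0.952559, ‖b₂‖=0.952559; λ = 2/(‖b₁‖+‖b₂‖) = 1.049803, sign → tz>0 ⇒ λ=+1.049803
r₁ = λ·B[:,0] = (+0.98960,+0.07706,-0.12144); r₂ = λ·B[:,1] = (-0.06358,+0.99176,+0.11120)
r₃ = r₁×r₂ = (+0.12901,-0.10232,+0.98635); SVD([r₁ r₂ r₃]) → R = UVᵀ:
  R  [+0.98960 -0.06358 +0.12901]
  R  [+0.07706 +0.99176 -0.10232]
  R  [-0.12144 +0.11120 +0.98635]
t = (-0.22234, -0.09313, +1.04980) m
tr R = 2.967716; θ = arccos((tr R − 1)/2) = 0.179920 rad = 10.309°
axis k = ((R−Rᵀ)₃₂, (R−Rᵀ)₁₃, (R−Rᵀ)₂₁) / (2 sinθ) = (+0.596592, +0.699761, +0.392953)
rvec = θ·k = (+0.107339, +0.125901, +0.070700)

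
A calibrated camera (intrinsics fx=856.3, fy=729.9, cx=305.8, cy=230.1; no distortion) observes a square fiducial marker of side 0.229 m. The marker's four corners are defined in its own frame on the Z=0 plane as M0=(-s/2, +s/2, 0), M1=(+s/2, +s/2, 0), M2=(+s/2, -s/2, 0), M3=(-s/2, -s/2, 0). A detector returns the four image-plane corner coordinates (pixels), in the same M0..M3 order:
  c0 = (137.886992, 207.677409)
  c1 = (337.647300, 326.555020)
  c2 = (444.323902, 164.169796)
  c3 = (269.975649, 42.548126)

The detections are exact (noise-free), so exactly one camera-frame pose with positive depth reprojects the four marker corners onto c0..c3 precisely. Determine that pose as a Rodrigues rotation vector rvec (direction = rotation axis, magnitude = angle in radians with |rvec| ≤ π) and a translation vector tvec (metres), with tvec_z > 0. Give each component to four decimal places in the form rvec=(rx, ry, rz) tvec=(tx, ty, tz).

Intrinsics K: fx=856.3, fy=729.9, cx=305.8, cy=230.1
Marker side s = 0.229 m; corners in marker frame (Z=0):
  M0 = (-0.1145, +0.1145, 0)
  M1 = (+0.1145, +0.1145, 0)
  M2 = (+0.1145, -0.1145, 0)
  M3 = (-0.1145, -0.1145, 0)
Detected image corners:
  c0 = (137.886992, 207.677409) px
  c1 = (337.647300, 326.555020) px
  c2 = (444.323902, 164.169796) px
  c3 = (269.975649, 42.548126) px
Planar DLT: solve 8×8 A·h = b for H (H[2,2]=1):
  H  [+917.51904 -629.81683 +303.71192]
  H  [+589.53712 +645.92515 +184.13375]
  H  [+0.34644 -0.37214 +1.00000]
B = K⁻¹H; ‖b₁‖=1.227260, ‖b₂‖=1.227260; λ = 2/(‖b₁‖+‖b₂‖) = 0.814823, sign → tz>0 ⇒ λ=+0.814823
r₁ = λ·B[:,0] = (+0.77227,+0.56914,+0.28229); r₂ = λ·B[:,1] = (-0.49102,+0.81667,-0.30323)
r₃ = r₁×r₂ = (-0.40312,+0.09556,+0.91015); SVD([r₁ r₂ r₃]) → R = UVᵀ:
  R  [+0.77227 -0.49102 -0.40312]
  R  [+0.56914 +0.81667 +0.09556]
  R  [+0.28229 -0.30323 +0.91015]
t = (-0.00199, -0.05131, +0.81482) m
tr R = 2.499082; θ = arccos((tr R − 1)/2) = 0.723428 rad = 41.449°
axis k = ((R−Rᵀ)₃₂, (R−Rᵀ)₁₃, (R−Rᵀ)₂₁) / (2 sinθ) = (-0.301221, -0.517711, +0.800776)
rvec = θ·k = (-0.217912, -0.374527, +0.579303)

rvec=(-0.2179, -0.3745, 0.5793) tvec=(-0.0020, -0.0513, 0.8148)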